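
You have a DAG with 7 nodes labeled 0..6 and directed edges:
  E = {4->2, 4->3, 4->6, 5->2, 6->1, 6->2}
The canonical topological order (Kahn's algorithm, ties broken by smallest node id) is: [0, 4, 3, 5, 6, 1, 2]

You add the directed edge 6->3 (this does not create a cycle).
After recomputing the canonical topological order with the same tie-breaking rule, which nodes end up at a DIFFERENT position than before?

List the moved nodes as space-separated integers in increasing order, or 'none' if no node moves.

Old toposort: [0, 4, 3, 5, 6, 1, 2]
Added edge 6->3
Recompute Kahn (smallest-id tiebreak):
  initial in-degrees: [0, 1, 3, 2, 0, 0, 1]
  ready (indeg=0): [0, 4, 5]
  pop 0: no out-edges | ready=[4, 5] | order so far=[0]
  pop 4: indeg[2]->2; indeg[3]->1; indeg[6]->0 | ready=[5, 6] | order so far=[0, 4]
  pop 5: indeg[2]->1 | ready=[6] | order so far=[0, 4, 5]
  pop 6: indeg[1]->0; indeg[2]->0; indeg[3]->0 | ready=[1, 2, 3] | order so far=[0, 4, 5, 6]
  pop 1: no out-edges | ready=[2, 3] | order so far=[0, 4, 5, 6, 1]
  pop 2: no out-edges | ready=[3] | order so far=[0, 4, 5, 6, 1, 2]
  pop 3: no out-edges | ready=[] | order so far=[0, 4, 5, 6, 1, 2, 3]
New canonical toposort: [0, 4, 5, 6, 1, 2, 3]
Compare positions:
  Node 0: index 0 -> 0 (same)
  Node 1: index 5 -> 4 (moved)
  Node 2: index 6 -> 5 (moved)
  Node 3: index 2 -> 6 (moved)
  Node 4: index 1 -> 1 (same)
  Node 5: index 3 -> 2 (moved)
  Node 6: index 4 -> 3 (moved)
Nodes that changed position: 1 2 3 5 6

Answer: 1 2 3 5 6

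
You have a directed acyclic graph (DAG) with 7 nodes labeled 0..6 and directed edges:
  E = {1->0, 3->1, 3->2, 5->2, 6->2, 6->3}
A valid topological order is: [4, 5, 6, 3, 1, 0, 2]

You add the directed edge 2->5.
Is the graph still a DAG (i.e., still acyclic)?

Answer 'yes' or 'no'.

Answer: no

Derivation:
Given toposort: [4, 5, 6, 3, 1, 0, 2]
Position of 2: index 6; position of 5: index 1
New edge 2->5: backward (u after v in old order)
Backward edge: old toposort is now invalid. Check if this creates a cycle.
Does 5 already reach 2? Reachable from 5: [2, 5]. YES -> cycle!
Still a DAG? no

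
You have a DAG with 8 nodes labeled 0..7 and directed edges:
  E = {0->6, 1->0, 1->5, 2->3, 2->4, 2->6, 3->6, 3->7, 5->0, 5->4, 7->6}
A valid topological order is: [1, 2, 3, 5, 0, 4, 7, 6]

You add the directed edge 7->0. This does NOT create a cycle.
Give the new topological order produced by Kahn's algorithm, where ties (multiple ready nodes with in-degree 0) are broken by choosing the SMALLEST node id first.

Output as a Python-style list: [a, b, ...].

Old toposort: [1, 2, 3, 5, 0, 4, 7, 6]
Added edge: 7->0
Position of 7 (6) > position of 0 (4). Must reorder: 7 must now come before 0.
Run Kahn's algorithm (break ties by smallest node id):
  initial in-degrees: [3, 0, 0, 1, 2, 1, 4, 1]
  ready (indeg=0): [1, 2]
  pop 1: indeg[0]->2; indeg[5]->0 | ready=[2, 5] | order so far=[1]
  pop 2: indeg[3]->0; indeg[4]->1; indeg[6]->3 | ready=[3, 5] | order so far=[1, 2]
  pop 3: indeg[6]->2; indeg[7]->0 | ready=[5, 7] | order so far=[1, 2, 3]
  pop 5: indeg[0]->1; indeg[4]->0 | ready=[4, 7] | order so far=[1, 2, 3, 5]
  pop 4: no out-edges | ready=[7] | order so far=[1, 2, 3, 5, 4]
  pop 7: indeg[0]->0; indeg[6]->1 | ready=[0] | order so far=[1, 2, 3, 5, 4, 7]
  pop 0: indeg[6]->0 | ready=[6] | order so far=[1, 2, 3, 5, 4, 7, 0]
  pop 6: no out-edges | ready=[] | order so far=[1, 2, 3, 5, 4, 7, 0, 6]
  Result: [1, 2, 3, 5, 4, 7, 0, 6]

Answer: [1, 2, 3, 5, 4, 7, 0, 6]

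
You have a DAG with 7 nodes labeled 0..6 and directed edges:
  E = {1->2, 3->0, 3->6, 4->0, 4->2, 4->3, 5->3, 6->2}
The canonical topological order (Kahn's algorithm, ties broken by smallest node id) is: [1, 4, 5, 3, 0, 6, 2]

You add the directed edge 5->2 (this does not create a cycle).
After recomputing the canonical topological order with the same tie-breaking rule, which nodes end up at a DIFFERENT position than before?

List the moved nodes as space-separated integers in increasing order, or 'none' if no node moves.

Old toposort: [1, 4, 5, 3, 0, 6, 2]
Added edge 5->2
Recompute Kahn (smallest-id tiebreak):
  initial in-degrees: [2, 0, 4, 2, 0, 0, 1]
  ready (indeg=0): [1, 4, 5]
  pop 1: indeg[2]->3 | ready=[4, 5] | order so far=[1]
  pop 4: indeg[0]->1; indeg[2]->2; indeg[3]->1 | ready=[5] | order so far=[1, 4]
  pop 5: indeg[2]->1; indeg[3]->0 | ready=[3] | order so far=[1, 4, 5]
  pop 3: indeg[0]->0; indeg[6]->0 | ready=[0, 6] | order so far=[1, 4, 5, 3]
  pop 0: no out-edges | ready=[6] | order so far=[1, 4, 5, 3, 0]
  pop 6: indeg[2]->0 | ready=[2] | order so far=[1, 4, 5, 3, 0, 6]
  pop 2: no out-edges | ready=[] | order so far=[1, 4, 5, 3, 0, 6, 2]
New canonical toposort: [1, 4, 5, 3, 0, 6, 2]
Compare positions:
  Node 0: index 4 -> 4 (same)
  Node 1: index 0 -> 0 (same)
  Node 2: index 6 -> 6 (same)
  Node 3: index 3 -> 3 (same)
  Node 4: index 1 -> 1 (same)
  Node 5: index 2 -> 2 (same)
  Node 6: index 5 -> 5 (same)
Nodes that changed position: none

Answer: none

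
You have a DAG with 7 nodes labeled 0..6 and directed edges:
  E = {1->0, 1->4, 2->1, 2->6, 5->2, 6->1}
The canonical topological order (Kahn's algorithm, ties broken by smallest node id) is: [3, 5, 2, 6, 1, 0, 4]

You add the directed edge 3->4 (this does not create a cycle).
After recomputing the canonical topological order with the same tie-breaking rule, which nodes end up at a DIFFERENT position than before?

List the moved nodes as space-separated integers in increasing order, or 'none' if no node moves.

Answer: none

Derivation:
Old toposort: [3, 5, 2, 6, 1, 0, 4]
Added edge 3->4
Recompute Kahn (smallest-id tiebreak):
  initial in-degrees: [1, 2, 1, 0, 2, 0, 1]
  ready (indeg=0): [3, 5]
  pop 3: indeg[4]->1 | ready=[5] | order so far=[3]
  pop 5: indeg[2]->0 | ready=[2] | order so far=[3, 5]
  pop 2: indeg[1]->1; indeg[6]->0 | ready=[6] | order so far=[3, 5, 2]
  pop 6: indeg[1]->0 | ready=[1] | order so far=[3, 5, 2, 6]
  pop 1: indeg[0]->0; indeg[4]->0 | ready=[0, 4] | order so far=[3, 5, 2, 6, 1]
  pop 0: no out-edges | ready=[4] | order so far=[3, 5, 2, 6, 1, 0]
  pop 4: no out-edges | ready=[] | order so far=[3, 5, 2, 6, 1, 0, 4]
New canonical toposort: [3, 5, 2, 6, 1, 0, 4]
Compare positions:
  Node 0: index 5 -> 5 (same)
  Node 1: index 4 -> 4 (same)
  Node 2: index 2 -> 2 (same)
  Node 3: index 0 -> 0 (same)
  Node 4: index 6 -> 6 (same)
  Node 5: index 1 -> 1 (same)
  Node 6: index 3 -> 3 (same)
Nodes that changed position: none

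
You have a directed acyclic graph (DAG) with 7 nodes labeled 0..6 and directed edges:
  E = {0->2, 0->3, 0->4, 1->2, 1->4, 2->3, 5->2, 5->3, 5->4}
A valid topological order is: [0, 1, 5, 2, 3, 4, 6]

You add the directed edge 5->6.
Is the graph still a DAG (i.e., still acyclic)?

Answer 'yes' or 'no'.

Given toposort: [0, 1, 5, 2, 3, 4, 6]
Position of 5: index 2; position of 6: index 6
New edge 5->6: forward
Forward edge: respects the existing order. Still a DAG, same toposort still valid.
Still a DAG? yes

Answer: yes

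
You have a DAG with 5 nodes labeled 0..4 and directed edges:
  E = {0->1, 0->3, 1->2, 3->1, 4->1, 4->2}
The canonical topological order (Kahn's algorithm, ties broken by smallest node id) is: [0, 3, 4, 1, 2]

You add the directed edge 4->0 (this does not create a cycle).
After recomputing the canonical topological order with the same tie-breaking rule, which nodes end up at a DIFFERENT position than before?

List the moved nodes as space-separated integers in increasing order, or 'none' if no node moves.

Answer: 0 3 4

Derivation:
Old toposort: [0, 3, 4, 1, 2]
Added edge 4->0
Recompute Kahn (smallest-id tiebreak):
  initial in-degrees: [1, 3, 2, 1, 0]
  ready (indeg=0): [4]
  pop 4: indeg[0]->0; indeg[1]->2; indeg[2]->1 | ready=[0] | order so far=[4]
  pop 0: indeg[1]->1; indeg[3]->0 | ready=[3] | order so far=[4, 0]
  pop 3: indeg[1]->0 | ready=[1] | order so far=[4, 0, 3]
  pop 1: indeg[2]->0 | ready=[2] | order so far=[4, 0, 3, 1]
  pop 2: no out-edges | ready=[] | order so far=[4, 0, 3, 1, 2]
New canonical toposort: [4, 0, 3, 1, 2]
Compare positions:
  Node 0: index 0 -> 1 (moved)
  Node 1: index 3 -> 3 (same)
  Node 2: index 4 -> 4 (same)
  Node 3: index 1 -> 2 (moved)
  Node 4: index 2 -> 0 (moved)
Nodes that changed position: 0 3 4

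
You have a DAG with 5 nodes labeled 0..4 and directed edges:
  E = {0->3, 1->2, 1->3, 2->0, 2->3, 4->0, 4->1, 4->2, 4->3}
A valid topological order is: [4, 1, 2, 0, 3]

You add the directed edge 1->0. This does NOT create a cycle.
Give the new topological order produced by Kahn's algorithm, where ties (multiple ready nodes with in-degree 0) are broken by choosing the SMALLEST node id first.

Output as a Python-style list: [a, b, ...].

Old toposort: [4, 1, 2, 0, 3]
Added edge: 1->0
Position of 1 (1) < position of 0 (3). Old order still valid.
Run Kahn's algorithm (break ties by smallest node id):
  initial in-degrees: [3, 1, 2, 4, 0]
  ready (indeg=0): [4]
  pop 4: indeg[0]->2; indeg[1]->0; indeg[2]->1; indeg[3]->3 | ready=[1] | order so far=[4]
  pop 1: indeg[0]->1; indeg[2]->0; indeg[3]->2 | ready=[2] | order so far=[4, 1]
  pop 2: indeg[0]->0; indeg[3]->1 | ready=[0] | order so far=[4, 1, 2]
  pop 0: indeg[3]->0 | ready=[3] | order so far=[4, 1, 2, 0]
  pop 3: no out-edges | ready=[] | order so far=[4, 1, 2, 0, 3]
  Result: [4, 1, 2, 0, 3]

Answer: [4, 1, 2, 0, 3]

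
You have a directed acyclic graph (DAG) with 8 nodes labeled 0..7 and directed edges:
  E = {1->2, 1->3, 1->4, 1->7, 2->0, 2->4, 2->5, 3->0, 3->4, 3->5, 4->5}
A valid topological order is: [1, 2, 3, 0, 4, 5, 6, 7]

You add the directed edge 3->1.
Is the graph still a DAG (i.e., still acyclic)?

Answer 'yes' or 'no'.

Answer: no

Derivation:
Given toposort: [1, 2, 3, 0, 4, 5, 6, 7]
Position of 3: index 2; position of 1: index 0
New edge 3->1: backward (u after v in old order)
Backward edge: old toposort is now invalid. Check if this creates a cycle.
Does 1 already reach 3? Reachable from 1: [0, 1, 2, 3, 4, 5, 7]. YES -> cycle!
Still a DAG? no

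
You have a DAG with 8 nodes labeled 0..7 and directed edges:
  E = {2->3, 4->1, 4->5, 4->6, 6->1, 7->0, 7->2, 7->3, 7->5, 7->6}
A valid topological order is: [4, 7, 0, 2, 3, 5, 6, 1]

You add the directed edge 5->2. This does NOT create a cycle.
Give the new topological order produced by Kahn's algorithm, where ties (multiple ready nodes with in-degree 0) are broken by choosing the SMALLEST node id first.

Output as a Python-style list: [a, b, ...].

Old toposort: [4, 7, 0, 2, 3, 5, 6, 1]
Added edge: 5->2
Position of 5 (5) > position of 2 (3). Must reorder: 5 must now come before 2.
Run Kahn's algorithm (break ties by smallest node id):
  initial in-degrees: [1, 2, 2, 2, 0, 2, 2, 0]
  ready (indeg=0): [4, 7]
  pop 4: indeg[1]->1; indeg[5]->1; indeg[6]->1 | ready=[7] | order so far=[4]
  pop 7: indeg[0]->0; indeg[2]->1; indeg[3]->1; indeg[5]->0; indeg[6]->0 | ready=[0, 5, 6] | order so far=[4, 7]
  pop 0: no out-edges | ready=[5, 6] | order so far=[4, 7, 0]
  pop 5: indeg[2]->0 | ready=[2, 6] | order so far=[4, 7, 0, 5]
  pop 2: indeg[3]->0 | ready=[3, 6] | order so far=[4, 7, 0, 5, 2]
  pop 3: no out-edges | ready=[6] | order so far=[4, 7, 0, 5, 2, 3]
  pop 6: indeg[1]->0 | ready=[1] | order so far=[4, 7, 0, 5, 2, 3, 6]
  pop 1: no out-edges | ready=[] | order so far=[4, 7, 0, 5, 2, 3, 6, 1]
  Result: [4, 7, 0, 5, 2, 3, 6, 1]

Answer: [4, 7, 0, 5, 2, 3, 6, 1]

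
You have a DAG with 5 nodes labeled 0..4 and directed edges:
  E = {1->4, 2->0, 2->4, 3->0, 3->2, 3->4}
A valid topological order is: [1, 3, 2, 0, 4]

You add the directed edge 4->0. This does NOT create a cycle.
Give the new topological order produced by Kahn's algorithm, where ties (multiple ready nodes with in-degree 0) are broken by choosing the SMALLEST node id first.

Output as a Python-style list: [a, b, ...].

Answer: [1, 3, 2, 4, 0]

Derivation:
Old toposort: [1, 3, 2, 0, 4]
Added edge: 4->0
Position of 4 (4) > position of 0 (3). Must reorder: 4 must now come before 0.
Run Kahn's algorithm (break ties by smallest node id):
  initial in-degrees: [3, 0, 1, 0, 3]
  ready (indeg=0): [1, 3]
  pop 1: indeg[4]->2 | ready=[3] | order so far=[1]
  pop 3: indeg[0]->2; indeg[2]->0; indeg[4]->1 | ready=[2] | order so far=[1, 3]
  pop 2: indeg[0]->1; indeg[4]->0 | ready=[4] | order so far=[1, 3, 2]
  pop 4: indeg[0]->0 | ready=[0] | order so far=[1, 3, 2, 4]
  pop 0: no out-edges | ready=[] | order so far=[1, 3, 2, 4, 0]
  Result: [1, 3, 2, 4, 0]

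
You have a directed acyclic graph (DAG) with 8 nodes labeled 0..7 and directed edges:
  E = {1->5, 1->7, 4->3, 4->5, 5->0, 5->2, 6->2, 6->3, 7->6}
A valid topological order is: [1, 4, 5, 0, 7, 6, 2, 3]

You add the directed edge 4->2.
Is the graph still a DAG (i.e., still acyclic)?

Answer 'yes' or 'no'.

Answer: yes

Derivation:
Given toposort: [1, 4, 5, 0, 7, 6, 2, 3]
Position of 4: index 1; position of 2: index 6
New edge 4->2: forward
Forward edge: respects the existing order. Still a DAG, same toposort still valid.
Still a DAG? yes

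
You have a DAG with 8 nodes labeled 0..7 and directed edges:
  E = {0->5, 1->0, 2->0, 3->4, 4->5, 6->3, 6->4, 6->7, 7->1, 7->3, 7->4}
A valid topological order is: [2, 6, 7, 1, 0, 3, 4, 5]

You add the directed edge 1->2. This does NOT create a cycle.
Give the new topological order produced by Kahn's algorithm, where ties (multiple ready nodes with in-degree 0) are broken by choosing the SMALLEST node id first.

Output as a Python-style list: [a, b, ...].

Old toposort: [2, 6, 7, 1, 0, 3, 4, 5]
Added edge: 1->2
Position of 1 (3) > position of 2 (0). Must reorder: 1 must now come before 2.
Run Kahn's algorithm (break ties by smallest node id):
  initial in-degrees: [2, 1, 1, 2, 3, 2, 0, 1]
  ready (indeg=0): [6]
  pop 6: indeg[3]->1; indeg[4]->2; indeg[7]->0 | ready=[7] | order so far=[6]
  pop 7: indeg[1]->0; indeg[3]->0; indeg[4]->1 | ready=[1, 3] | order so far=[6, 7]
  pop 1: indeg[0]->1; indeg[2]->0 | ready=[2, 3] | order so far=[6, 7, 1]
  pop 2: indeg[0]->0 | ready=[0, 3] | order so far=[6, 7, 1, 2]
  pop 0: indeg[5]->1 | ready=[3] | order so far=[6, 7, 1, 2, 0]
  pop 3: indeg[4]->0 | ready=[4] | order so far=[6, 7, 1, 2, 0, 3]
  pop 4: indeg[5]->0 | ready=[5] | order so far=[6, 7, 1, 2, 0, 3, 4]
  pop 5: no out-edges | ready=[] | order so far=[6, 7, 1, 2, 0, 3, 4, 5]
  Result: [6, 7, 1, 2, 0, 3, 4, 5]

Answer: [6, 7, 1, 2, 0, 3, 4, 5]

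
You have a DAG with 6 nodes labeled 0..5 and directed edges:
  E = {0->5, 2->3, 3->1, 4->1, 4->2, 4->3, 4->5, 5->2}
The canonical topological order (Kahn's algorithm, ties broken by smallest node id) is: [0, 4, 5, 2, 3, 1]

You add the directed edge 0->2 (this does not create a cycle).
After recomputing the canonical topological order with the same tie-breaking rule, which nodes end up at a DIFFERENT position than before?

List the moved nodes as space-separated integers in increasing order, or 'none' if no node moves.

Old toposort: [0, 4, 5, 2, 3, 1]
Added edge 0->2
Recompute Kahn (smallest-id tiebreak):
  initial in-degrees: [0, 2, 3, 2, 0, 2]
  ready (indeg=0): [0, 4]
  pop 0: indeg[2]->2; indeg[5]->1 | ready=[4] | order so far=[0]
  pop 4: indeg[1]->1; indeg[2]->1; indeg[3]->1; indeg[5]->0 | ready=[5] | order so far=[0, 4]
  pop 5: indeg[2]->0 | ready=[2] | order so far=[0, 4, 5]
  pop 2: indeg[3]->0 | ready=[3] | order so far=[0, 4, 5, 2]
  pop 3: indeg[1]->0 | ready=[1] | order so far=[0, 4, 5, 2, 3]
  pop 1: no out-edges | ready=[] | order so far=[0, 4, 5, 2, 3, 1]
New canonical toposort: [0, 4, 5, 2, 3, 1]
Compare positions:
  Node 0: index 0 -> 0 (same)
  Node 1: index 5 -> 5 (same)
  Node 2: index 3 -> 3 (same)
  Node 3: index 4 -> 4 (same)
  Node 4: index 1 -> 1 (same)
  Node 5: index 2 -> 2 (same)
Nodes that changed position: none

Answer: none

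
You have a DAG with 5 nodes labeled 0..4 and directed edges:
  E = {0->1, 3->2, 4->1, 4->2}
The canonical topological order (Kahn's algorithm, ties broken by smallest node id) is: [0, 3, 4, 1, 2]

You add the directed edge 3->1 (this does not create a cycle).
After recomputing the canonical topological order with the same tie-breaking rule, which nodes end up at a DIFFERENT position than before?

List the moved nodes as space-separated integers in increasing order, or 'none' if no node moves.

Answer: none

Derivation:
Old toposort: [0, 3, 4, 1, 2]
Added edge 3->1
Recompute Kahn (smallest-id tiebreak):
  initial in-degrees: [0, 3, 2, 0, 0]
  ready (indeg=0): [0, 3, 4]
  pop 0: indeg[1]->2 | ready=[3, 4] | order so far=[0]
  pop 3: indeg[1]->1; indeg[2]->1 | ready=[4] | order so far=[0, 3]
  pop 4: indeg[1]->0; indeg[2]->0 | ready=[1, 2] | order so far=[0, 3, 4]
  pop 1: no out-edges | ready=[2] | order so far=[0, 3, 4, 1]
  pop 2: no out-edges | ready=[] | order so far=[0, 3, 4, 1, 2]
New canonical toposort: [0, 3, 4, 1, 2]
Compare positions:
  Node 0: index 0 -> 0 (same)
  Node 1: index 3 -> 3 (same)
  Node 2: index 4 -> 4 (same)
  Node 3: index 1 -> 1 (same)
  Node 4: index 2 -> 2 (same)
Nodes that changed position: none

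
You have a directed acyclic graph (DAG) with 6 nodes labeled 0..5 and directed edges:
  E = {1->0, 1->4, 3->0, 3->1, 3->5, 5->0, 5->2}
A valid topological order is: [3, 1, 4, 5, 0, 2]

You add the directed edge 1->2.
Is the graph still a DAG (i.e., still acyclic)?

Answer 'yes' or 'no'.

Given toposort: [3, 1, 4, 5, 0, 2]
Position of 1: index 1; position of 2: index 5
New edge 1->2: forward
Forward edge: respects the existing order. Still a DAG, same toposort still valid.
Still a DAG? yes

Answer: yes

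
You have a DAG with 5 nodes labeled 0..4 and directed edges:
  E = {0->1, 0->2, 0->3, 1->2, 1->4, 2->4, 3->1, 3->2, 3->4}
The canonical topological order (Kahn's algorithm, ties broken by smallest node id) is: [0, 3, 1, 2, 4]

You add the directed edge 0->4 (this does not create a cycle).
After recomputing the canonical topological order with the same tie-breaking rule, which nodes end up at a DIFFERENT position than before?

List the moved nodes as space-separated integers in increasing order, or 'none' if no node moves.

Answer: none

Derivation:
Old toposort: [0, 3, 1, 2, 4]
Added edge 0->4
Recompute Kahn (smallest-id tiebreak):
  initial in-degrees: [0, 2, 3, 1, 4]
  ready (indeg=0): [0]
  pop 0: indeg[1]->1; indeg[2]->2; indeg[3]->0; indeg[4]->3 | ready=[3] | order so far=[0]
  pop 3: indeg[1]->0; indeg[2]->1; indeg[4]->2 | ready=[1] | order so far=[0, 3]
  pop 1: indeg[2]->0; indeg[4]->1 | ready=[2] | order so far=[0, 3, 1]
  pop 2: indeg[4]->0 | ready=[4] | order so far=[0, 3, 1, 2]
  pop 4: no out-edges | ready=[] | order so far=[0, 3, 1, 2, 4]
New canonical toposort: [0, 3, 1, 2, 4]
Compare positions:
  Node 0: index 0 -> 0 (same)
  Node 1: index 2 -> 2 (same)
  Node 2: index 3 -> 3 (same)
  Node 3: index 1 -> 1 (same)
  Node 4: index 4 -> 4 (same)
Nodes that changed position: none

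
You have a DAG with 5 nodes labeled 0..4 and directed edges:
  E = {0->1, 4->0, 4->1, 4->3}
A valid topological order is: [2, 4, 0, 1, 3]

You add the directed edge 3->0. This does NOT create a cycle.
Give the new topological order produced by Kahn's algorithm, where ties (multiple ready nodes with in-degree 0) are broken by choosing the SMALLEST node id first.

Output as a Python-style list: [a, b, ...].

Answer: [2, 4, 3, 0, 1]

Derivation:
Old toposort: [2, 4, 0, 1, 3]
Added edge: 3->0
Position of 3 (4) > position of 0 (2). Must reorder: 3 must now come before 0.
Run Kahn's algorithm (break ties by smallest node id):
  initial in-degrees: [2, 2, 0, 1, 0]
  ready (indeg=0): [2, 4]
  pop 2: no out-edges | ready=[4] | order so far=[2]
  pop 4: indeg[0]->1; indeg[1]->1; indeg[3]->0 | ready=[3] | order so far=[2, 4]
  pop 3: indeg[0]->0 | ready=[0] | order so far=[2, 4, 3]
  pop 0: indeg[1]->0 | ready=[1] | order so far=[2, 4, 3, 0]
  pop 1: no out-edges | ready=[] | order so far=[2, 4, 3, 0, 1]
  Result: [2, 4, 3, 0, 1]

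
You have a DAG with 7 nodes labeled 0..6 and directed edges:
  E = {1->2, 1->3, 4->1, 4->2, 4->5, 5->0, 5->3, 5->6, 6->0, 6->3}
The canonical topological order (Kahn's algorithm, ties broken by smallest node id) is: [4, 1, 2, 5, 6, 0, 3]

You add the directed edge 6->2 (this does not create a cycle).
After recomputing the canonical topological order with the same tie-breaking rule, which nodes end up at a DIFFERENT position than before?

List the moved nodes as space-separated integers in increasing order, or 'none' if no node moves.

Old toposort: [4, 1, 2, 5, 6, 0, 3]
Added edge 6->2
Recompute Kahn (smallest-id tiebreak):
  initial in-degrees: [2, 1, 3, 3, 0, 1, 1]
  ready (indeg=0): [4]
  pop 4: indeg[1]->0; indeg[2]->2; indeg[5]->0 | ready=[1, 5] | order so far=[4]
  pop 1: indeg[2]->1; indeg[3]->2 | ready=[5] | order so far=[4, 1]
  pop 5: indeg[0]->1; indeg[3]->1; indeg[6]->0 | ready=[6] | order so far=[4, 1, 5]
  pop 6: indeg[0]->0; indeg[2]->0; indeg[3]->0 | ready=[0, 2, 3] | order so far=[4, 1, 5, 6]
  pop 0: no out-edges | ready=[2, 3] | order so far=[4, 1, 5, 6, 0]
  pop 2: no out-edges | ready=[3] | order so far=[4, 1, 5, 6, 0, 2]
  pop 3: no out-edges | ready=[] | order so far=[4, 1, 5, 6, 0, 2, 3]
New canonical toposort: [4, 1, 5, 6, 0, 2, 3]
Compare positions:
  Node 0: index 5 -> 4 (moved)
  Node 1: index 1 -> 1 (same)
  Node 2: index 2 -> 5 (moved)
  Node 3: index 6 -> 6 (same)
  Node 4: index 0 -> 0 (same)
  Node 5: index 3 -> 2 (moved)
  Node 6: index 4 -> 3 (moved)
Nodes that changed position: 0 2 5 6

Answer: 0 2 5 6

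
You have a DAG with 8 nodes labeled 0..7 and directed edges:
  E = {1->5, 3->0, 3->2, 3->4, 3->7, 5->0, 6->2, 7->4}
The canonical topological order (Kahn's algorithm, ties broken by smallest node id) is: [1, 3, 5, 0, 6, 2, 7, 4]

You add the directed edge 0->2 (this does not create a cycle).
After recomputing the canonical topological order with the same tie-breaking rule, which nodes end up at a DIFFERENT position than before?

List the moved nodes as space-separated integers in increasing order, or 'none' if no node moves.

Answer: none

Derivation:
Old toposort: [1, 3, 5, 0, 6, 2, 7, 4]
Added edge 0->2
Recompute Kahn (smallest-id tiebreak):
  initial in-degrees: [2, 0, 3, 0, 2, 1, 0, 1]
  ready (indeg=0): [1, 3, 6]
  pop 1: indeg[5]->0 | ready=[3, 5, 6] | order so far=[1]
  pop 3: indeg[0]->1; indeg[2]->2; indeg[4]->1; indeg[7]->0 | ready=[5, 6, 7] | order so far=[1, 3]
  pop 5: indeg[0]->0 | ready=[0, 6, 7] | order so far=[1, 3, 5]
  pop 0: indeg[2]->1 | ready=[6, 7] | order so far=[1, 3, 5, 0]
  pop 6: indeg[2]->0 | ready=[2, 7] | order so far=[1, 3, 5, 0, 6]
  pop 2: no out-edges | ready=[7] | order so far=[1, 3, 5, 0, 6, 2]
  pop 7: indeg[4]->0 | ready=[4] | order so far=[1, 3, 5, 0, 6, 2, 7]
  pop 4: no out-edges | ready=[] | order so far=[1, 3, 5, 0, 6, 2, 7, 4]
New canonical toposort: [1, 3, 5, 0, 6, 2, 7, 4]
Compare positions:
  Node 0: index 3 -> 3 (same)
  Node 1: index 0 -> 0 (same)
  Node 2: index 5 -> 5 (same)
  Node 3: index 1 -> 1 (same)
  Node 4: index 7 -> 7 (same)
  Node 5: index 2 -> 2 (same)
  Node 6: index 4 -> 4 (same)
  Node 7: index 6 -> 6 (same)
Nodes that changed position: none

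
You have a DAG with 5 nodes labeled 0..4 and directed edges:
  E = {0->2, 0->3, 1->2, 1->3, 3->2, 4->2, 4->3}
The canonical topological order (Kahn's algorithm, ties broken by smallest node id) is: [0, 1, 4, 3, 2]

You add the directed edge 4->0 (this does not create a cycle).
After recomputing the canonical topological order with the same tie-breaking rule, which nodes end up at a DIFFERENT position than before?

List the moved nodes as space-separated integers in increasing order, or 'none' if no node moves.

Old toposort: [0, 1, 4, 3, 2]
Added edge 4->0
Recompute Kahn (smallest-id tiebreak):
  initial in-degrees: [1, 0, 4, 3, 0]
  ready (indeg=0): [1, 4]
  pop 1: indeg[2]->3; indeg[3]->2 | ready=[4] | order so far=[1]
  pop 4: indeg[0]->0; indeg[2]->2; indeg[3]->1 | ready=[0] | order so far=[1, 4]
  pop 0: indeg[2]->1; indeg[3]->0 | ready=[3] | order so far=[1, 4, 0]
  pop 3: indeg[2]->0 | ready=[2] | order so far=[1, 4, 0, 3]
  pop 2: no out-edges | ready=[] | order so far=[1, 4, 0, 3, 2]
New canonical toposort: [1, 4, 0, 3, 2]
Compare positions:
  Node 0: index 0 -> 2 (moved)
  Node 1: index 1 -> 0 (moved)
  Node 2: index 4 -> 4 (same)
  Node 3: index 3 -> 3 (same)
  Node 4: index 2 -> 1 (moved)
Nodes that changed position: 0 1 4

Answer: 0 1 4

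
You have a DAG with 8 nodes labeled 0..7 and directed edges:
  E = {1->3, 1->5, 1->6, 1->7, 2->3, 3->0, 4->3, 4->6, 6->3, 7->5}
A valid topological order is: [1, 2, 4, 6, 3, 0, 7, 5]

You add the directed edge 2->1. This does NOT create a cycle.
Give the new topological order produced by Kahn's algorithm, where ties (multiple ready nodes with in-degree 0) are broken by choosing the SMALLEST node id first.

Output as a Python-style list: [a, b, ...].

Old toposort: [1, 2, 4, 6, 3, 0, 7, 5]
Added edge: 2->1
Position of 2 (1) > position of 1 (0). Must reorder: 2 must now come before 1.
Run Kahn's algorithm (break ties by smallest node id):
  initial in-degrees: [1, 1, 0, 4, 0, 2, 2, 1]
  ready (indeg=0): [2, 4]
  pop 2: indeg[1]->0; indeg[3]->3 | ready=[1, 4] | order so far=[2]
  pop 1: indeg[3]->2; indeg[5]->1; indeg[6]->1; indeg[7]->0 | ready=[4, 7] | order so far=[2, 1]
  pop 4: indeg[3]->1; indeg[6]->0 | ready=[6, 7] | order so far=[2, 1, 4]
  pop 6: indeg[3]->0 | ready=[3, 7] | order so far=[2, 1, 4, 6]
  pop 3: indeg[0]->0 | ready=[0, 7] | order so far=[2, 1, 4, 6, 3]
  pop 0: no out-edges | ready=[7] | order so far=[2, 1, 4, 6, 3, 0]
  pop 7: indeg[5]->0 | ready=[5] | order so far=[2, 1, 4, 6, 3, 0, 7]
  pop 5: no out-edges | ready=[] | order so far=[2, 1, 4, 6, 3, 0, 7, 5]
  Result: [2, 1, 4, 6, 3, 0, 7, 5]

Answer: [2, 1, 4, 6, 3, 0, 7, 5]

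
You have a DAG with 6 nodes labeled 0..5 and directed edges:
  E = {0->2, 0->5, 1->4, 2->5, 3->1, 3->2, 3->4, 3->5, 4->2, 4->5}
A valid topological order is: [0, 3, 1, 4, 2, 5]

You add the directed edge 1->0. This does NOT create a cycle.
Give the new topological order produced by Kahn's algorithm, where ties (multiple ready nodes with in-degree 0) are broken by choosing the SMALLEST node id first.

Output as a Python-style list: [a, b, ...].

Answer: [3, 1, 0, 4, 2, 5]

Derivation:
Old toposort: [0, 3, 1, 4, 2, 5]
Added edge: 1->0
Position of 1 (2) > position of 0 (0). Must reorder: 1 must now come before 0.
Run Kahn's algorithm (break ties by smallest node id):
  initial in-degrees: [1, 1, 3, 0, 2, 4]
  ready (indeg=0): [3]
  pop 3: indeg[1]->0; indeg[2]->2; indeg[4]->1; indeg[5]->3 | ready=[1] | order so far=[3]
  pop 1: indeg[0]->0; indeg[4]->0 | ready=[0, 4] | order so far=[3, 1]
  pop 0: indeg[2]->1; indeg[5]->2 | ready=[4] | order so far=[3, 1, 0]
  pop 4: indeg[2]->0; indeg[5]->1 | ready=[2] | order so far=[3, 1, 0, 4]
  pop 2: indeg[5]->0 | ready=[5] | order so far=[3, 1, 0, 4, 2]
  pop 5: no out-edges | ready=[] | order so far=[3, 1, 0, 4, 2, 5]
  Result: [3, 1, 0, 4, 2, 5]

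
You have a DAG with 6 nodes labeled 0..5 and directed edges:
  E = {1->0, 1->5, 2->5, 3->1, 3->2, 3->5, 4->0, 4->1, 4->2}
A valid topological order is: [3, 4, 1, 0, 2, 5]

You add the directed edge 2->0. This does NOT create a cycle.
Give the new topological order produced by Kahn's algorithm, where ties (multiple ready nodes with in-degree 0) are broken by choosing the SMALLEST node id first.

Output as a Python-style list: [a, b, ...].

Old toposort: [3, 4, 1, 0, 2, 5]
Added edge: 2->0
Position of 2 (4) > position of 0 (3). Must reorder: 2 must now come before 0.
Run Kahn's algorithm (break ties by smallest node id):
  initial in-degrees: [3, 2, 2, 0, 0, 3]
  ready (indeg=0): [3, 4]
  pop 3: indeg[1]->1; indeg[2]->1; indeg[5]->2 | ready=[4] | order so far=[3]
  pop 4: indeg[0]->2; indeg[1]->0; indeg[2]->0 | ready=[1, 2] | order so far=[3, 4]
  pop 1: indeg[0]->1; indeg[5]->1 | ready=[2] | order so far=[3, 4, 1]
  pop 2: indeg[0]->0; indeg[5]->0 | ready=[0, 5] | order so far=[3, 4, 1, 2]
  pop 0: no out-edges | ready=[5] | order so far=[3, 4, 1, 2, 0]
  pop 5: no out-edges | ready=[] | order so far=[3, 4, 1, 2, 0, 5]
  Result: [3, 4, 1, 2, 0, 5]

Answer: [3, 4, 1, 2, 0, 5]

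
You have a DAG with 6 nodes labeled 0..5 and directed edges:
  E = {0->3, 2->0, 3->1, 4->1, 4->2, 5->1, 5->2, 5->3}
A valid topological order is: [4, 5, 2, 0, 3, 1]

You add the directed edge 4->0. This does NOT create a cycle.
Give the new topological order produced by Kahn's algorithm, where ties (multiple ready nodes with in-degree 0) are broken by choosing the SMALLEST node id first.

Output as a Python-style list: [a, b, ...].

Answer: [4, 5, 2, 0, 3, 1]

Derivation:
Old toposort: [4, 5, 2, 0, 3, 1]
Added edge: 4->0
Position of 4 (0) < position of 0 (3). Old order still valid.
Run Kahn's algorithm (break ties by smallest node id):
  initial in-degrees: [2, 3, 2, 2, 0, 0]
  ready (indeg=0): [4, 5]
  pop 4: indeg[0]->1; indeg[1]->2; indeg[2]->1 | ready=[5] | order so far=[4]
  pop 5: indeg[1]->1; indeg[2]->0; indeg[3]->1 | ready=[2] | order so far=[4, 5]
  pop 2: indeg[0]->0 | ready=[0] | order so far=[4, 5, 2]
  pop 0: indeg[3]->0 | ready=[3] | order so far=[4, 5, 2, 0]
  pop 3: indeg[1]->0 | ready=[1] | order so far=[4, 5, 2, 0, 3]
  pop 1: no out-edges | ready=[] | order so far=[4, 5, 2, 0, 3, 1]
  Result: [4, 5, 2, 0, 3, 1]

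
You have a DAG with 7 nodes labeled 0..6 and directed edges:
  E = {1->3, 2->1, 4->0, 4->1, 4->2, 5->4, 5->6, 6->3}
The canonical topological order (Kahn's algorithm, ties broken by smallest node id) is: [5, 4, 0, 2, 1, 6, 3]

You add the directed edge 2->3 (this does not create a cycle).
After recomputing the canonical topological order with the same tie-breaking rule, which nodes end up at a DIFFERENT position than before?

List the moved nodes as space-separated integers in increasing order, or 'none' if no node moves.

Answer: none

Derivation:
Old toposort: [5, 4, 0, 2, 1, 6, 3]
Added edge 2->3
Recompute Kahn (smallest-id tiebreak):
  initial in-degrees: [1, 2, 1, 3, 1, 0, 1]
  ready (indeg=0): [5]
  pop 5: indeg[4]->0; indeg[6]->0 | ready=[4, 6] | order so far=[5]
  pop 4: indeg[0]->0; indeg[1]->1; indeg[2]->0 | ready=[0, 2, 6] | order so far=[5, 4]
  pop 0: no out-edges | ready=[2, 6] | order so far=[5, 4, 0]
  pop 2: indeg[1]->0; indeg[3]->2 | ready=[1, 6] | order so far=[5, 4, 0, 2]
  pop 1: indeg[3]->1 | ready=[6] | order so far=[5, 4, 0, 2, 1]
  pop 6: indeg[3]->0 | ready=[3] | order so far=[5, 4, 0, 2, 1, 6]
  pop 3: no out-edges | ready=[] | order so far=[5, 4, 0, 2, 1, 6, 3]
New canonical toposort: [5, 4, 0, 2, 1, 6, 3]
Compare positions:
  Node 0: index 2 -> 2 (same)
  Node 1: index 4 -> 4 (same)
  Node 2: index 3 -> 3 (same)
  Node 3: index 6 -> 6 (same)
  Node 4: index 1 -> 1 (same)
  Node 5: index 0 -> 0 (same)
  Node 6: index 5 -> 5 (same)
Nodes that changed position: none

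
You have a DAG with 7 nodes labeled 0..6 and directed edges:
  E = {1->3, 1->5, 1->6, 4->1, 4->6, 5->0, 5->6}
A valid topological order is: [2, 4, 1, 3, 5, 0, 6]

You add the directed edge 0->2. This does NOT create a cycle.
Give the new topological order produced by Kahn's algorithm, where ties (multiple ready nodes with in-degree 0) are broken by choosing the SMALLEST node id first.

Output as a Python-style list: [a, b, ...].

Old toposort: [2, 4, 1, 3, 5, 0, 6]
Added edge: 0->2
Position of 0 (5) > position of 2 (0). Must reorder: 0 must now come before 2.
Run Kahn's algorithm (break ties by smallest node id):
  initial in-degrees: [1, 1, 1, 1, 0, 1, 3]
  ready (indeg=0): [4]
  pop 4: indeg[1]->0; indeg[6]->2 | ready=[1] | order so far=[4]
  pop 1: indeg[3]->0; indeg[5]->0; indeg[6]->1 | ready=[3, 5] | order so far=[4, 1]
  pop 3: no out-edges | ready=[5] | order so far=[4, 1, 3]
  pop 5: indeg[0]->0; indeg[6]->0 | ready=[0, 6] | order so far=[4, 1, 3, 5]
  pop 0: indeg[2]->0 | ready=[2, 6] | order so far=[4, 1, 3, 5, 0]
  pop 2: no out-edges | ready=[6] | order so far=[4, 1, 3, 5, 0, 2]
  pop 6: no out-edges | ready=[] | order so far=[4, 1, 3, 5, 0, 2, 6]
  Result: [4, 1, 3, 5, 0, 2, 6]

Answer: [4, 1, 3, 5, 0, 2, 6]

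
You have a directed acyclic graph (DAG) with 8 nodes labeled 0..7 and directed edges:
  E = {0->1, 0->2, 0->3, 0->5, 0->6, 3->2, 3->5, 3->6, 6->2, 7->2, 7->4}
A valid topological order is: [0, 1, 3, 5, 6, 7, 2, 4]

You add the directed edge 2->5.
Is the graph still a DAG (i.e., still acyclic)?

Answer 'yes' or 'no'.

Given toposort: [0, 1, 3, 5, 6, 7, 2, 4]
Position of 2: index 6; position of 5: index 3
New edge 2->5: backward (u after v in old order)
Backward edge: old toposort is now invalid. Check if this creates a cycle.
Does 5 already reach 2? Reachable from 5: [5]. NO -> still a DAG (reorder needed).
Still a DAG? yes

Answer: yes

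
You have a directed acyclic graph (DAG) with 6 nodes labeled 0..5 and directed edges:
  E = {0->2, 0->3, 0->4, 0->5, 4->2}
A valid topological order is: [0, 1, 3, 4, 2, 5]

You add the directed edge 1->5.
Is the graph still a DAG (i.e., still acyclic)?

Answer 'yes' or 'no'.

Given toposort: [0, 1, 3, 4, 2, 5]
Position of 1: index 1; position of 5: index 5
New edge 1->5: forward
Forward edge: respects the existing order. Still a DAG, same toposort still valid.
Still a DAG? yes

Answer: yes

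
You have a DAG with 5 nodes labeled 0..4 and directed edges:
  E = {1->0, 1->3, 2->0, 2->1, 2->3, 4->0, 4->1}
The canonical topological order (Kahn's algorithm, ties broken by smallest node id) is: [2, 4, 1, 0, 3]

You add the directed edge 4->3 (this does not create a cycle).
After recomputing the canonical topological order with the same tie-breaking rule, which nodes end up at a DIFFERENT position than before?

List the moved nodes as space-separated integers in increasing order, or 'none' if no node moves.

Old toposort: [2, 4, 1, 0, 3]
Added edge 4->3
Recompute Kahn (smallest-id tiebreak):
  initial in-degrees: [3, 2, 0, 3, 0]
  ready (indeg=0): [2, 4]
  pop 2: indeg[0]->2; indeg[1]->1; indeg[3]->2 | ready=[4] | order so far=[2]
  pop 4: indeg[0]->1; indeg[1]->0; indeg[3]->1 | ready=[1] | order so far=[2, 4]
  pop 1: indeg[0]->0; indeg[3]->0 | ready=[0, 3] | order so far=[2, 4, 1]
  pop 0: no out-edges | ready=[3] | order so far=[2, 4, 1, 0]
  pop 3: no out-edges | ready=[] | order so far=[2, 4, 1, 0, 3]
New canonical toposort: [2, 4, 1, 0, 3]
Compare positions:
  Node 0: index 3 -> 3 (same)
  Node 1: index 2 -> 2 (same)
  Node 2: index 0 -> 0 (same)
  Node 3: index 4 -> 4 (same)
  Node 4: index 1 -> 1 (same)
Nodes that changed position: none

Answer: none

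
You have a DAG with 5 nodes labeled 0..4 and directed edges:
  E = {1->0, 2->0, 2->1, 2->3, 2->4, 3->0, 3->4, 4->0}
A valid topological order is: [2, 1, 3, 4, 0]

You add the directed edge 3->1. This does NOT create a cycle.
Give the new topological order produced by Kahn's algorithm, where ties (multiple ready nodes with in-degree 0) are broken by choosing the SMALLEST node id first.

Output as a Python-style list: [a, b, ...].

Old toposort: [2, 1, 3, 4, 0]
Added edge: 3->1
Position of 3 (2) > position of 1 (1). Must reorder: 3 must now come before 1.
Run Kahn's algorithm (break ties by smallest node id):
  initial in-degrees: [4, 2, 0, 1, 2]
  ready (indeg=0): [2]
  pop 2: indeg[0]->3; indeg[1]->1; indeg[3]->0; indeg[4]->1 | ready=[3] | order so far=[2]
  pop 3: indeg[0]->2; indeg[1]->0; indeg[4]->0 | ready=[1, 4] | order so far=[2, 3]
  pop 1: indeg[0]->1 | ready=[4] | order so far=[2, 3, 1]
  pop 4: indeg[0]->0 | ready=[0] | order so far=[2, 3, 1, 4]
  pop 0: no out-edges | ready=[] | order so far=[2, 3, 1, 4, 0]
  Result: [2, 3, 1, 4, 0]

Answer: [2, 3, 1, 4, 0]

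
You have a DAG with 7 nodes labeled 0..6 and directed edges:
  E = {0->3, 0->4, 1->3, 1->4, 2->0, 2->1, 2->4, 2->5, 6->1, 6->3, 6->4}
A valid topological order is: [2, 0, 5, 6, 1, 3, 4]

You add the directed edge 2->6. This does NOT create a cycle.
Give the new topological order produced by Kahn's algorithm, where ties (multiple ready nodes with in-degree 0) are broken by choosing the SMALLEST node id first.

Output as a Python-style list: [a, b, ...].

Old toposort: [2, 0, 5, 6, 1, 3, 4]
Added edge: 2->6
Position of 2 (0) < position of 6 (3). Old order still valid.
Run Kahn's algorithm (break ties by smallest node id):
  initial in-degrees: [1, 2, 0, 3, 4, 1, 1]
  ready (indeg=0): [2]
  pop 2: indeg[0]->0; indeg[1]->1; indeg[4]->3; indeg[5]->0; indeg[6]->0 | ready=[0, 5, 6] | order so far=[2]
  pop 0: indeg[3]->2; indeg[4]->2 | ready=[5, 6] | order so far=[2, 0]
  pop 5: no out-edges | ready=[6] | order so far=[2, 0, 5]
  pop 6: indeg[1]->0; indeg[3]->1; indeg[4]->1 | ready=[1] | order so far=[2, 0, 5, 6]
  pop 1: indeg[3]->0; indeg[4]->0 | ready=[3, 4] | order so far=[2, 0, 5, 6, 1]
  pop 3: no out-edges | ready=[4] | order so far=[2, 0, 5, 6, 1, 3]
  pop 4: no out-edges | ready=[] | order so far=[2, 0, 5, 6, 1, 3, 4]
  Result: [2, 0, 5, 6, 1, 3, 4]

Answer: [2, 0, 5, 6, 1, 3, 4]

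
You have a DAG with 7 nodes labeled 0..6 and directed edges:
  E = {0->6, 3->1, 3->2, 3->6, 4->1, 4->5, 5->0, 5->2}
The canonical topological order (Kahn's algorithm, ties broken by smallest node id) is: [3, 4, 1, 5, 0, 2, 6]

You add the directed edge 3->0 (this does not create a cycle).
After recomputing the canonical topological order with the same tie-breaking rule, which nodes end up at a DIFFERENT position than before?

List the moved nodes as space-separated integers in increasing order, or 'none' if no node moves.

Answer: none

Derivation:
Old toposort: [3, 4, 1, 5, 0, 2, 6]
Added edge 3->0
Recompute Kahn (smallest-id tiebreak):
  initial in-degrees: [2, 2, 2, 0, 0, 1, 2]
  ready (indeg=0): [3, 4]
  pop 3: indeg[0]->1; indeg[1]->1; indeg[2]->1; indeg[6]->1 | ready=[4] | order so far=[3]
  pop 4: indeg[1]->0; indeg[5]->0 | ready=[1, 5] | order so far=[3, 4]
  pop 1: no out-edges | ready=[5] | order so far=[3, 4, 1]
  pop 5: indeg[0]->0; indeg[2]->0 | ready=[0, 2] | order so far=[3, 4, 1, 5]
  pop 0: indeg[6]->0 | ready=[2, 6] | order so far=[3, 4, 1, 5, 0]
  pop 2: no out-edges | ready=[6] | order so far=[3, 4, 1, 5, 0, 2]
  pop 6: no out-edges | ready=[] | order so far=[3, 4, 1, 5, 0, 2, 6]
New canonical toposort: [3, 4, 1, 5, 0, 2, 6]
Compare positions:
  Node 0: index 4 -> 4 (same)
  Node 1: index 2 -> 2 (same)
  Node 2: index 5 -> 5 (same)
  Node 3: index 0 -> 0 (same)
  Node 4: index 1 -> 1 (same)
  Node 5: index 3 -> 3 (same)
  Node 6: index 6 -> 6 (same)
Nodes that changed position: none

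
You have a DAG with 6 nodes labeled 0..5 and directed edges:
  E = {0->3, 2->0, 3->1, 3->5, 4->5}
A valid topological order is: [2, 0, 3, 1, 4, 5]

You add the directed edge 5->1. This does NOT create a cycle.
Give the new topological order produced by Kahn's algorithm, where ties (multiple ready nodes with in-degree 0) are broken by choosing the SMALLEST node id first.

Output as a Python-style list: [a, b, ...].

Answer: [2, 0, 3, 4, 5, 1]

Derivation:
Old toposort: [2, 0, 3, 1, 4, 5]
Added edge: 5->1
Position of 5 (5) > position of 1 (3). Must reorder: 5 must now come before 1.
Run Kahn's algorithm (break ties by smallest node id):
  initial in-degrees: [1, 2, 0, 1, 0, 2]
  ready (indeg=0): [2, 4]
  pop 2: indeg[0]->0 | ready=[0, 4] | order so far=[2]
  pop 0: indeg[3]->0 | ready=[3, 4] | order so far=[2, 0]
  pop 3: indeg[1]->1; indeg[5]->1 | ready=[4] | order so far=[2, 0, 3]
  pop 4: indeg[5]->0 | ready=[5] | order so far=[2, 0, 3, 4]
  pop 5: indeg[1]->0 | ready=[1] | order so far=[2, 0, 3, 4, 5]
  pop 1: no out-edges | ready=[] | order so far=[2, 0, 3, 4, 5, 1]
  Result: [2, 0, 3, 4, 5, 1]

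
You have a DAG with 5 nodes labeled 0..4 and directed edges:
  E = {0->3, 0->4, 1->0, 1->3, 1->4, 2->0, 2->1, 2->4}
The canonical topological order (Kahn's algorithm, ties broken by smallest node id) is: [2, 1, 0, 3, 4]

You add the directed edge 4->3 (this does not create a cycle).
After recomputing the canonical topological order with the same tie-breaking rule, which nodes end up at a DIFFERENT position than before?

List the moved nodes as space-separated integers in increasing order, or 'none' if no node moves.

Old toposort: [2, 1, 0, 3, 4]
Added edge 4->3
Recompute Kahn (smallest-id tiebreak):
  initial in-degrees: [2, 1, 0, 3, 3]
  ready (indeg=0): [2]
  pop 2: indeg[0]->1; indeg[1]->0; indeg[4]->2 | ready=[1] | order so far=[2]
  pop 1: indeg[0]->0; indeg[3]->2; indeg[4]->1 | ready=[0] | order so far=[2, 1]
  pop 0: indeg[3]->1; indeg[4]->0 | ready=[4] | order so far=[2, 1, 0]
  pop 4: indeg[3]->0 | ready=[3] | order so far=[2, 1, 0, 4]
  pop 3: no out-edges | ready=[] | order so far=[2, 1, 0, 4, 3]
New canonical toposort: [2, 1, 0, 4, 3]
Compare positions:
  Node 0: index 2 -> 2 (same)
  Node 1: index 1 -> 1 (same)
  Node 2: index 0 -> 0 (same)
  Node 3: index 3 -> 4 (moved)
  Node 4: index 4 -> 3 (moved)
Nodes that changed position: 3 4

Answer: 3 4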